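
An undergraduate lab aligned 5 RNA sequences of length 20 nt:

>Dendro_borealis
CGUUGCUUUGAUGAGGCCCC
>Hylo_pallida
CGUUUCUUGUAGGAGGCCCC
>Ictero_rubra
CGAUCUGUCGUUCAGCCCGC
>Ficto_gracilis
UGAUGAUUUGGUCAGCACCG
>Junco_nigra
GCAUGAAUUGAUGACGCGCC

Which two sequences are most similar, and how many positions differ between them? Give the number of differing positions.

Pairwise Hamming distances:
  Dendro_borealis vs Hylo_pallida: 4
  Dendro_borealis vs Ictero_rubra: 9
  Dendro_borealis vs Ficto_gracilis: 8
  Dendro_borealis vs Junco_nigra: 7
  Hylo_pallida vs Ictero_rubra: 11
  Hylo_pallida vs Ficto_gracilis: 12
  Hylo_pallida vs Junco_nigra: 11
  Ictero_rubra vs Ficto_gracilis: 9
  Ictero_rubra vs Junco_nigra: 12
  Ficto_gracilis vs Junco_nigra: 10
The smallest is 4, between Dendro_borealis and Hylo_pallida.

4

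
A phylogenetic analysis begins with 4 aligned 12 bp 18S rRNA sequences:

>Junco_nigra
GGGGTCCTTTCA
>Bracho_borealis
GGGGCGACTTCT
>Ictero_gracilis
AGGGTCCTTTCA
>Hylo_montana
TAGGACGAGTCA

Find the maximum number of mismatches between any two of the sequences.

Pairwise Hamming distances:
  Junco_nigra vs Bracho_borealis: 5
  Junco_nigra vs Ictero_gracilis: 1
  Junco_nigra vs Hylo_montana: 6
  Bracho_borealis vs Ictero_gracilis: 6
  Bracho_borealis vs Hylo_montana: 8
  Ictero_gracilis vs Hylo_montana: 6
The largest is 8, between Bracho_borealis and Hylo_montana.

8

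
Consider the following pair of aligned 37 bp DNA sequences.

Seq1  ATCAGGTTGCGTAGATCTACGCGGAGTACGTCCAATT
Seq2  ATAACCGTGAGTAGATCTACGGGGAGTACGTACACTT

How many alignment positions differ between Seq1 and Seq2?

8

Mismatches occur at site 3 (C/A), site 5 (G/C), site 6 (G/C), site 7 (T/G), site 10 (C/A), site 22 (C/G), site 32 (C/A), site 35 (A/C).
That gives 8 mismatches out of 37 aligned sites, so the Hamming distance is 8.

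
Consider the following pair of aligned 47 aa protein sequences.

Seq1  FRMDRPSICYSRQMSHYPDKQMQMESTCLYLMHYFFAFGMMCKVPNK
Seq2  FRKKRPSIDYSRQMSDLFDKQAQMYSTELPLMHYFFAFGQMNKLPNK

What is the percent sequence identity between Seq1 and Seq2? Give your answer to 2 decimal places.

72.34%

Differing sites — 3:M/K; 4:D/K; 9:C/D; 16:H/D; 17:Y/L; 18:P/F; 22:M/A; 25:E/Y; 28:C/E; 30:Y/P; 40:M/Q; 42:C/N; 44:V/L.
34 of the 47 sites match, so the percent identity is 34/47 × 100 = 72.34%.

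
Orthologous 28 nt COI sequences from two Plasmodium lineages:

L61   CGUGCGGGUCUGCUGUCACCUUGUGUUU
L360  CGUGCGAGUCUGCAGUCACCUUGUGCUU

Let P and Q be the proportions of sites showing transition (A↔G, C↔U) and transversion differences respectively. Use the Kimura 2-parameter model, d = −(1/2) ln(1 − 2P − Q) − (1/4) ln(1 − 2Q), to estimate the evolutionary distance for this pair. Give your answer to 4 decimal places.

The sequences differ at positions 7 (G/A, transition), 14 (U/A, transversion), 26 (U/C, transition).
Of the 3 differences, 2 transitions and 1 transversion over 28 sites: P = 2/28 = 0.071429, Q = 1/28 = 0.035714.
d = −0.5·ln(0.821428) − 0.25·ln(0.928572) = −0.5·(-0.196711) − 0.25·(-0.074107) = 0.1169.

0.1169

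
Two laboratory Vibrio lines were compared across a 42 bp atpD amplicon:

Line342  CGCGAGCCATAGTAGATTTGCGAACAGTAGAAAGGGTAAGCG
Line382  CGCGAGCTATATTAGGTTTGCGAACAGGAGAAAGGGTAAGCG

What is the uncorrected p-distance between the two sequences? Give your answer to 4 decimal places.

Mismatches occur at site 8 (C→T), site 12 (G→T), site 16 (A→G), site 28 (T→G).
There are 4 differences over 42 sites, so p = 4/42 = 0.0952.

0.0952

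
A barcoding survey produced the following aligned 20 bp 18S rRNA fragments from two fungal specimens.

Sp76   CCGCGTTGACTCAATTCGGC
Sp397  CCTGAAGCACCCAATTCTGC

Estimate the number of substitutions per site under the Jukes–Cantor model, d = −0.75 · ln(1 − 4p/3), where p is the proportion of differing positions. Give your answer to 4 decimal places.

Differing sites — 3:G/T; 4:C/G; 5:G/A; 6:T/A; 7:T/G; 8:G/C; 11:T/C; 18:G/T.
p = 8/20 = 0.400000.
d = −0.75 · ln(1 − (4/3)·0.400000) = −0.75 · ln(0.466667) = −0.75 · (-0.762139) = 0.5716.

0.5716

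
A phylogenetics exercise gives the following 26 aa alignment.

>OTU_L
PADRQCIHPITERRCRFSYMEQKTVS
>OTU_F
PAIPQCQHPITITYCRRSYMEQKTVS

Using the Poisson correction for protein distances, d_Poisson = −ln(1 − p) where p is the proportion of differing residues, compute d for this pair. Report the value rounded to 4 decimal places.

The sequences differ at positions 3 (D/I), 4 (R/P), 7 (I/Q), 12 (E/I), 13 (R/T), 14 (R/Y), 17 (F/R).
p = 7/26 = 0.269231.
d = −ln(1 − 0.269231) = −ln(0.730769) = 0.3137.

0.3137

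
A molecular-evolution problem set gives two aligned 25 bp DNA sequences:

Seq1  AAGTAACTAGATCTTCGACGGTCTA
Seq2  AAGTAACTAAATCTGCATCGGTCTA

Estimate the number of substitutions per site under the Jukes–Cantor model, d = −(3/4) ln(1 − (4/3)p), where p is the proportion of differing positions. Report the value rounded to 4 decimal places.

The sequences differ at positions 10 (G/A), 15 (T/G), 17 (G/A), 18 (A/T).
p = 4/25 = 0.160000.
d = −0.75 · ln(1 − (4/3)·0.160000) = −0.75 · ln(0.786667) = −0.75 · (-0.239950) = 0.1800.

0.1800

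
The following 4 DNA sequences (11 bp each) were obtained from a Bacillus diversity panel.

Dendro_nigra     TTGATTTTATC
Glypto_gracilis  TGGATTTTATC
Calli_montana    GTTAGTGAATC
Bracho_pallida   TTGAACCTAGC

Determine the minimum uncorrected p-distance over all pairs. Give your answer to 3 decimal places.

0.091

Pairwise Hamming distances:
  Dendro_nigra vs Glypto_gracilis: 1
  Dendro_nigra vs Calli_montana: 5
  Dendro_nigra vs Bracho_pallida: 4
  Glypto_gracilis vs Calli_montana: 6
  Glypto_gracilis vs Bracho_pallida: 5
  Calli_montana vs Bracho_pallida: 7
The smallest is 1 mismatch, between Dendro_nigra and Glypto_gracilis; p = 1/11 = 0.091.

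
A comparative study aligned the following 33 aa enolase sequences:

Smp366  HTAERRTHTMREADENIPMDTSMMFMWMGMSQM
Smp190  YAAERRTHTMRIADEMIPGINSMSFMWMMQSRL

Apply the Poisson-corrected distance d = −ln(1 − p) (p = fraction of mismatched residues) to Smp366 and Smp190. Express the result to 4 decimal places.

Differing sites — 1:H/Y; 2:T/A; 12:E/I; 16:N/M; 19:M/G; 20:D/I; 21:T/N; 24:M/S; 29:G/M; 30:M/Q; 32:Q/R; 33:M/L.
p = 12/33 = 0.363636.
d = −ln(1 − 0.363636) = −ln(0.636364) = 0.4520.

0.4520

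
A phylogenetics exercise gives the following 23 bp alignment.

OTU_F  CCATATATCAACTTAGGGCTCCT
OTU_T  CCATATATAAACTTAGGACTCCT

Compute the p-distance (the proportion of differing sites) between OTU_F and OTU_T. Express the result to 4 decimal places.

0.0870

Mismatches occur at site 9 (C↔A), site 18 (G↔A).
There are 2 differences over 23 sites, so p = 2/23 = 0.0870.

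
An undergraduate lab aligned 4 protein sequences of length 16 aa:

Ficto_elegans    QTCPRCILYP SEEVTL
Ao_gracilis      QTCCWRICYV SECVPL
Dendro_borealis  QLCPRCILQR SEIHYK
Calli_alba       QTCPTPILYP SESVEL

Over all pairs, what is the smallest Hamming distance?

Pairwise Hamming distances:
  Ficto_elegans vs Ao_gracilis: 7
  Ficto_elegans vs Dendro_borealis: 7
  Ficto_elegans vs Calli_alba: 4
  Ao_gracilis vs Dendro_borealis: 11
  Ao_gracilis vs Calli_alba: 7
  Dendro_borealis vs Calli_alba: 9
The smallest is 4, between Ficto_elegans and Calli_alba.

4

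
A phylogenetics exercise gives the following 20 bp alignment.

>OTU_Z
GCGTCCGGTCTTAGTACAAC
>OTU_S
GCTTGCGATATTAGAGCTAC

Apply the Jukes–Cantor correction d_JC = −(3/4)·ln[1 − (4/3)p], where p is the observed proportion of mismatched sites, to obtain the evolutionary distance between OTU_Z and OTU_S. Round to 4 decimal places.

The sequences differ at positions 3 (G/T), 5 (C/G), 8 (G/A), 10 (C/A), 15 (T/A), 16 (A/G), 18 (A/T).
p = 7/20 = 0.350000.
d = −0.75 · ln(1 − (4/3)·0.350000) = −0.75 · ln(0.533333) = −0.75 · (-0.628609) = 0.4715.

0.4715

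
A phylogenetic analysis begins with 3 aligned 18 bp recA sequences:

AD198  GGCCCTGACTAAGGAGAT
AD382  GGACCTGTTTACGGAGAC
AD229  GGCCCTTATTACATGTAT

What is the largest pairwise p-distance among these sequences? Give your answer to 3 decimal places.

0.444

Pairwise Hamming distances:
  AD198 vs AD382: 5
  AD198 vs AD229: 7
  AD382 vs AD229: 8
The largest is 8 mismatches, between AD382 and AD229; p = 8/18 = 0.444.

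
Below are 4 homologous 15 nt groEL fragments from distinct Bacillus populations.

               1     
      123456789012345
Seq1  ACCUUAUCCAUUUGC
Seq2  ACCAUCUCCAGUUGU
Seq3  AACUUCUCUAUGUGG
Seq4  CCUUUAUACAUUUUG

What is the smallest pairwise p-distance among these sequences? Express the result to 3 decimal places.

0.267

Pairwise Hamming distances:
  Seq1 vs Seq2: 4
  Seq1 vs Seq3: 5
  Seq1 vs Seq4: 5
  Seq2 vs Seq3: 6
  Seq2 vs Seq4: 8
  Seq3 vs Seq4: 8
The smallest is 4 mismatches, between Seq1 and Seq2; p = 4/15 = 0.267.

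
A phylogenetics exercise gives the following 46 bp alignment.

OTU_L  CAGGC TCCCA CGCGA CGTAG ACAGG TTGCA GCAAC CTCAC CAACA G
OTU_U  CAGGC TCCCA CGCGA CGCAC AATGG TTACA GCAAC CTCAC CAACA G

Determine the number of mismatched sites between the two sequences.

5

Mismatches occur at site 18 (T/C), site 20 (G/C), site 22 (C/A), site 23 (A/T), site 28 (G/A).
That gives 5 mismatches out of 46 aligned sites, so the Hamming distance is 5.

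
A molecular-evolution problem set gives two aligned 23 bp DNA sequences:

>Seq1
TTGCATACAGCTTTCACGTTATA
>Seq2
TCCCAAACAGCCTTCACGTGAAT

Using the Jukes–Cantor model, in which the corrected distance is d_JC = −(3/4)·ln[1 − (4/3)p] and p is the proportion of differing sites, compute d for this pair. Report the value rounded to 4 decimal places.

Mismatches occur at site 2 (T/C), site 3 (G/C), site 6 (T/A), site 12 (T/C), site 20 (T/G), site 22 (T/A), site 23 (A/T).
p = 7/23 = 0.304348.
d = −0.75 · ln(1 − (4/3)·0.304348) = −0.75 · ln(0.594203) = −0.75 · (-0.520534) = 0.3904.

0.3904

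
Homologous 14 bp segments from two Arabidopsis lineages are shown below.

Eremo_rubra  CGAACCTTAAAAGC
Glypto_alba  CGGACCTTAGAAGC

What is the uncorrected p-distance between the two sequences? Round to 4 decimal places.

The sequences differ at positions 3 (A/G), 10 (A/G).
There are 2 differences over 14 sites, so p = 2/14 = 0.1429.

0.1429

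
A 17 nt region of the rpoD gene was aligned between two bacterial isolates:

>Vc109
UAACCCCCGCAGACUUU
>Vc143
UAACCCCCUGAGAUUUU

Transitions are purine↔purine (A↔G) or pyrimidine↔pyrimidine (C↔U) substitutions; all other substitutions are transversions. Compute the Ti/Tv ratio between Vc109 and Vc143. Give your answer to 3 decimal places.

0.500

Differing sites — 9:G/U (Tv); 10:C/G (Tv); 14:C/U (Ti).
Of the 3 differences, 1 transition and 2 transversions, so Ti/Tv = 1/2 = 0.500.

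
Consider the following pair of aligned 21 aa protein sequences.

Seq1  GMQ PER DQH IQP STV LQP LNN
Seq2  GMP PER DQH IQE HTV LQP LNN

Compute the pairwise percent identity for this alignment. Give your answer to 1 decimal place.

The sequences differ at positions 3 (Q/P), 12 (P/E), 13 (S/H).
18 of the 21 sites match, so the percent identity is 18/21 × 100 = 85.7%.

85.7%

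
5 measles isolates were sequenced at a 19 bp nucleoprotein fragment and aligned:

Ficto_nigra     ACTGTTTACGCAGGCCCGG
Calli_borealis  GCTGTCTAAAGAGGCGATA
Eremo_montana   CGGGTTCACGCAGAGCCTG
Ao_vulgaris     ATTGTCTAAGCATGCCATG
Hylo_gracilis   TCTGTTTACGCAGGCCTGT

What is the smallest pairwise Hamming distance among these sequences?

3

Pairwise Hamming distances:
  Ficto_nigra vs Calli_borealis: 9
  Ficto_nigra vs Eremo_montana: 7
  Ficto_nigra vs Ao_vulgaris: 6
  Ficto_nigra vs Hylo_gracilis: 3
  Calli_borealis vs Eremo_montana: 13
  Calli_borealis vs Ao_vulgaris: 7
  Calli_borealis vs Hylo_gracilis: 9
  Eremo_montana vs Ao_vulgaris: 10
  Eremo_montana vs Hylo_gracilis: 9
  Ao_vulgaris vs Hylo_gracilis: 8
The smallest is 3, between Ficto_nigra and Hylo_gracilis.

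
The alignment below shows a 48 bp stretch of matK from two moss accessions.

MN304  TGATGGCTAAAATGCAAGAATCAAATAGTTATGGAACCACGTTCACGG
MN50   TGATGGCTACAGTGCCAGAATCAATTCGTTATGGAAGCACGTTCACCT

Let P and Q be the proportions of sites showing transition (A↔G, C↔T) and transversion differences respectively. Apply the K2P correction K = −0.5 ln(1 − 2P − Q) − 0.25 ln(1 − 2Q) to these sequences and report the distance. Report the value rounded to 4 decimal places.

0.1900

Differing sites — 10:A/C (Tv); 12:A/G (Ti); 16:A/C (Tv); 25:A/T (Tv); 27:A/C (Tv); 37:C/G (Tv); 47:G/C (Tv); 48:G/T (Tv).
Of the 8 differences, 1 transition and 7 transversions over 48 sites: P = 1/48 = 0.020833, Q = 7/48 = 0.145833.
d = −0.5·ln(0.812501) − 0.25·ln(0.708334) = −0.5·(-0.207638) − 0.25·(-0.344840) = 0.1900.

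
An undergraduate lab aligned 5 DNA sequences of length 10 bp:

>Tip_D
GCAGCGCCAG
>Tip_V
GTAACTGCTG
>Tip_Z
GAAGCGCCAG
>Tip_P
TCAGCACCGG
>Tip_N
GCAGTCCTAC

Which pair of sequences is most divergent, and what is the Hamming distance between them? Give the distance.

8

Pairwise Hamming distances:
  Tip_D vs Tip_V: 5
  Tip_D vs Tip_Z: 1
  Tip_D vs Tip_P: 3
  Tip_D vs Tip_N: 4
  Tip_V vs Tip_Z: 5
  Tip_V vs Tip_P: 6
  Tip_V vs Tip_N: 8
  Tip_Z vs Tip_P: 4
  Tip_Z vs Tip_N: 5
  Tip_P vs Tip_N: 6
The largest is 8, between Tip_V and Tip_N.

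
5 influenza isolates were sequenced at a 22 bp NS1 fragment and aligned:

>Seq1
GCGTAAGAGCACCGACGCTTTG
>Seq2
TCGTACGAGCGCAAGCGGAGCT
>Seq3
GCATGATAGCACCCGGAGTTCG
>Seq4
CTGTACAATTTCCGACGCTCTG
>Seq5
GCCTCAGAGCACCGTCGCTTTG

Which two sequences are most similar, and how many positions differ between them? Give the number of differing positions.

Pairwise Hamming distances:
  Seq1 vs Seq2: 11
  Seq1 vs Seq3: 9
  Seq1 vs Seq4: 8
  Seq1 vs Seq5: 3
  Seq2 vs Seq3: 13
  Seq2 vs Seq4: 14
  Seq2 vs Seq5: 13
  Seq3 vs Seq4: 16
  Seq3 vs Seq5: 9
  Seq4 vs Seq5: 11
The smallest is 3, between Seq1 and Seq5.

3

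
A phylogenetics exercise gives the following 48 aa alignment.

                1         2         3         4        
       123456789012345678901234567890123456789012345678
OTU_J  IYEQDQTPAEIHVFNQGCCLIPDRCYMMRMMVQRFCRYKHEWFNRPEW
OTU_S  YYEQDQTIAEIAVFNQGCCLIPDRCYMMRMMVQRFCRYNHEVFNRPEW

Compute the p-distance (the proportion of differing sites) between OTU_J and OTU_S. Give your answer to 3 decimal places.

Mismatches occur at site 1 (I→Y), site 8 (P→I), site 12 (H→A), site 39 (K→N), site 42 (W→V).
There are 5 differences over 48 sites, so p = 5/48 = 0.104.

0.104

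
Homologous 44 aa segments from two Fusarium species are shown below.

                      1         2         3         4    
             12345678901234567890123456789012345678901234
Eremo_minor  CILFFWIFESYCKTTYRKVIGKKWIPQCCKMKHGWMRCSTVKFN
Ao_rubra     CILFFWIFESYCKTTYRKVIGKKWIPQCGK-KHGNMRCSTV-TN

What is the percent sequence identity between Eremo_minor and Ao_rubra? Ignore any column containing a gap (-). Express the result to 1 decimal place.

92.9%

Excluding the 2 gap columns leaves 42 comparable sites.
Mismatches occur at site 29 (C→G), site 35 (W→N), site 43 (F→T).
39 of the 42 comparable sites match, so the percent identity is 39/42 × 100 = 92.9%.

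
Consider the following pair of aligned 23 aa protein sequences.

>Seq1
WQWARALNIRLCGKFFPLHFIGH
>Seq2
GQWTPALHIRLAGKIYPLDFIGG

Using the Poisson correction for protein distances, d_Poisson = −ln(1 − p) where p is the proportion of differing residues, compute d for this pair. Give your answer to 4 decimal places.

0.4964

The sequences differ at positions 1 (W/G), 4 (A/T), 5 (R/P), 8 (N/H), 12 (C/A), 15 (F/I), 16 (F/Y), 19 (H/D), 23 (H/G).
p = 9/23 = 0.391304.
d = −ln(1 − 0.391304) = −ln(0.608696) = 0.4964.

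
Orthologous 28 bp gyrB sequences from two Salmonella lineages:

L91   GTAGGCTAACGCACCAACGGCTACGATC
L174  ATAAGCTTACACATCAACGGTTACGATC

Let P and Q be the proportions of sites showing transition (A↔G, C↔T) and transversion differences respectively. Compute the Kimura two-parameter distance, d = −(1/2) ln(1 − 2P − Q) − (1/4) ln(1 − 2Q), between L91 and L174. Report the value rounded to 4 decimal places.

Mismatches occur at site 1 (G↔A, transition), site 4 (G↔A, transition), site 8 (A↔T, transversion), site 11 (G↔A, transition), site 14 (C↔T, transition), site 21 (C↔T, transition).
Of the 6 differences, 5 transitions and 1 transversion over 28 sites: P = 5/28 = 0.178571, Q = 1/28 = 0.035714.
d = −0.5·ln(0.607144) − 0.25·ln(0.928572) = −0.5·(-0.498989) − 0.25·(-0.074107) = 0.2680.

0.2680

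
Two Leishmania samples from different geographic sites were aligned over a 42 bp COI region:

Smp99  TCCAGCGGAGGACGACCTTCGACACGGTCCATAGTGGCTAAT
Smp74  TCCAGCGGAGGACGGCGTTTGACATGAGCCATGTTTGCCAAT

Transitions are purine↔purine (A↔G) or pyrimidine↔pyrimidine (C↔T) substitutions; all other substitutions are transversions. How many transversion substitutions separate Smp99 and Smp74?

4

The sequences differ at positions 15 (A/G, transition), 17 (C/G, transversion), 20 (C/T, transition), 25 (C/T, transition), 27 (G/A, transition), 28 (T/G, transversion), 33 (A/G, transition), 34 (G/T, transversion), 36 (G/T, transversion), 39 (T/C, transition).
Of the 10 differences, 6 transitions and 4 transversions, so the answer is 4.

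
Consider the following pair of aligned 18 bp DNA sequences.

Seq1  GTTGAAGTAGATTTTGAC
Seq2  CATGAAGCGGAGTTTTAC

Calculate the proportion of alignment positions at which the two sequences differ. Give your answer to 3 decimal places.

Differing sites — 1:G/C; 2:T/A; 8:T/C; 9:A/G; 12:T/G; 16:G/T.
There are 6 differences over 18 sites, so p = 6/18 = 0.333.

0.333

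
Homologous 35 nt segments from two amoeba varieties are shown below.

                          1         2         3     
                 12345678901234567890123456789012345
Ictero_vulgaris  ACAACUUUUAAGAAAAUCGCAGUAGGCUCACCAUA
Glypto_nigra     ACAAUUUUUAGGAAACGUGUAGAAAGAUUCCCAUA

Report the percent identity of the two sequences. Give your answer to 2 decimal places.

The sequences differ at positions 5 (C/U), 11 (A/G), 16 (A/C), 17 (U/G), 18 (C/U), 20 (C/U), 23 (U/A), 25 (G/A), 27 (C/A), 29 (C/U), 30 (A/C).
24 of the 35 sites match, so the percent identity is 24/35 × 100 = 68.57%.

68.57%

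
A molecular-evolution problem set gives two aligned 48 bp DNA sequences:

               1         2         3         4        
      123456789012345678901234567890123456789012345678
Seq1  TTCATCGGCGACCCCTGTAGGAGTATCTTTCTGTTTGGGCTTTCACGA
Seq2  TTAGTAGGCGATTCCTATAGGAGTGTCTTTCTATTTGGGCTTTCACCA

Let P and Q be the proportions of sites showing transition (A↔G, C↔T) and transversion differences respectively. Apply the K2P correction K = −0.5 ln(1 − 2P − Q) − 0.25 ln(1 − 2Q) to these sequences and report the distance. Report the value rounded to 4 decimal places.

0.2207

Mismatches occur at site 3 (C→A, transversion), site 4 (A→G, transition), site 6 (C→A, transversion), site 12 (C→T, transition), site 13 (C→T, transition), site 17 (G→A, transition), site 25 (A→G, transition), site 33 (G→A, transition), site 47 (G→C, transversion).
Of the 9 differences, 6 transitions and 3 transversions over 48 sites: P = 6/48 = 0.125000, Q = 3/48 = 0.062500.
d = −0.5·ln(0.687500) − 0.25·ln(0.875000) = −0.5·(-0.374693) − 0.25·(-0.133531) = 0.2207.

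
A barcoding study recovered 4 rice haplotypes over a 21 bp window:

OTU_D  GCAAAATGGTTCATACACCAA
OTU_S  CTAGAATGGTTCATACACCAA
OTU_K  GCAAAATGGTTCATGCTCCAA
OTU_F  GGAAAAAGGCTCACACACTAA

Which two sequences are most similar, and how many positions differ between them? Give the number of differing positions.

Pairwise Hamming distances:
  OTU_D vs OTU_S: 3
  OTU_D vs OTU_K: 2
  OTU_D vs OTU_F: 5
  OTU_S vs OTU_K: 5
  OTU_S vs OTU_F: 7
  OTU_K vs OTU_F: 7
The smallest is 2, between OTU_D and OTU_K.

2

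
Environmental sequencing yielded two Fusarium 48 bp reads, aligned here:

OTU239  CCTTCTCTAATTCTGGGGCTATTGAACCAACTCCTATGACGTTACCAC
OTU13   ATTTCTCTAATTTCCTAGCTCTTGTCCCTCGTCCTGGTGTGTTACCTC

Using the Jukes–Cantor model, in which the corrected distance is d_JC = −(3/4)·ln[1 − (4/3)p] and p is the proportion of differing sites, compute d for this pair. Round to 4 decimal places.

Differing sites — 1:C/A; 2:C/T; 13:C/T; 14:T/C; 15:G/C; 16:G/T; 17:G/A; 21:A/C; 25:A/T; 26:A/C; 29:A/T; 30:A/C; 31:C/G; 36:A/G; 37:T/G; 38:G/T; 39:A/G; 40:C/T; 47:A/T.
p = 19/48 = 0.395833.
d = −0.75 · ln(1 − (4/3)·0.395833) = −0.75 · ln(0.472223) = −0.75 · (-0.750304) = 0.5627.

0.5627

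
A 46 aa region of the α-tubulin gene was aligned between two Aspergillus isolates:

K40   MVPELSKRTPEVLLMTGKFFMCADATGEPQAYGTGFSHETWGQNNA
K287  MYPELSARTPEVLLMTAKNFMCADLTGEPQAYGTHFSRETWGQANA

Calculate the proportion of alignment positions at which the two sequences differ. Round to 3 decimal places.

0.174

The sequences differ at positions 2 (V/Y), 7 (K/A), 17 (G/A), 19 (F/N), 25 (A/L), 35 (G/H), 38 (H/R), 44 (N/A).
There are 8 differences over 46 sites, so p = 8/46 = 0.174.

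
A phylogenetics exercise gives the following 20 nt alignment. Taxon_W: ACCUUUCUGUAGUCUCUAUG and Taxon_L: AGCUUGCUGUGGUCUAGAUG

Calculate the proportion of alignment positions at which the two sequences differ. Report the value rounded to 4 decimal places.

0.2500

The sequences differ at positions 2 (C/G), 6 (U/G), 11 (A/G), 16 (C/A), 17 (U/G).
There are 5 differences over 20 sites, so p = 5/20 = 0.2500.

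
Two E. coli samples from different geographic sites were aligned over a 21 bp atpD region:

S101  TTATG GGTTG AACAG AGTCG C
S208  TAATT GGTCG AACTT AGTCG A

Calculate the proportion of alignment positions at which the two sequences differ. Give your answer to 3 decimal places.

0.286

Differing sites — 2:T/A; 5:G/T; 9:T/C; 14:A/T; 15:G/T; 21:C/A.
There are 6 differences over 21 sites, so p = 6/21 = 0.286.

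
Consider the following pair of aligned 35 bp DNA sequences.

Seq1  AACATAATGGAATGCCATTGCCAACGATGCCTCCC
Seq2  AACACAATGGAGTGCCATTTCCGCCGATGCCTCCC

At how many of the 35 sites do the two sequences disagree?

The sequences differ at positions 5 (T/C), 12 (A/G), 20 (G/T), 23 (A/G), 24 (A/C).
That gives 5 mismatches out of 35 aligned sites, so the Hamming distance is 5.

5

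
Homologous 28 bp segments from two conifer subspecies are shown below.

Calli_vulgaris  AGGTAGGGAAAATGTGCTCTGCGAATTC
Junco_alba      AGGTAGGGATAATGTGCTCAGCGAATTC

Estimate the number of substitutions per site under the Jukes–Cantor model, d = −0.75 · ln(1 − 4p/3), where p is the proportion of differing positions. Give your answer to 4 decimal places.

The sequences differ at positions 10 (A/T), 20 (T/A).
p = 2/28 = 0.071429.
d = −0.75 · ln(1 − (4/3)·0.071429) = −0.75 · ln(0.904761) = −0.75 · (-0.100084) = 0.0751.

0.0751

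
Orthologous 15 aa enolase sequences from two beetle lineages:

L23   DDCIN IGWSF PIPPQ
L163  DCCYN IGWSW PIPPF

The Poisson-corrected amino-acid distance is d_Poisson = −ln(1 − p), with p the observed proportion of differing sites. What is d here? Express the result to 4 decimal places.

0.3102

Mismatches occur at site 2 (D/C), site 4 (I/Y), site 10 (F/W), site 15 (Q/F).
p = 4/15 = 0.266667.
d = −ln(1 − 0.266667) = −ln(0.733333) = 0.3102.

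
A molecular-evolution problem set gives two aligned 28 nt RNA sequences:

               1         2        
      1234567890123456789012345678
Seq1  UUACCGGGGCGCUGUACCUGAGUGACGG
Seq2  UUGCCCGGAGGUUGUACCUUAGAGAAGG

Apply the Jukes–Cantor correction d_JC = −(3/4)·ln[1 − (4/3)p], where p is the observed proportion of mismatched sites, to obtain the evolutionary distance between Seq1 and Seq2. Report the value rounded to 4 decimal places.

The sequences differ at positions 3 (A/G), 6 (G/C), 9 (G/A), 10 (C/G), 12 (C/U), 20 (G/U), 23 (U/A), 26 (C/A).
p = 8/28 = 0.285714.
d = −0.75 · ln(1 − (4/3)·0.285714) = −0.75 · ln(0.619048) = −0.75 · (-0.479572) = 0.3597.

0.3597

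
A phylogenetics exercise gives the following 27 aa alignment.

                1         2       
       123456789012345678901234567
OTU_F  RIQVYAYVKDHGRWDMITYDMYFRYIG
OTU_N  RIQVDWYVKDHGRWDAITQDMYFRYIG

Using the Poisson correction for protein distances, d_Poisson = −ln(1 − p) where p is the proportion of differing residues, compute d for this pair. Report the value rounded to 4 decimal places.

0.1603

The sequences differ at positions 5 (Y/D), 6 (A/W), 16 (M/A), 19 (Y/Q).
p = 4/27 = 0.148148.
d = −ln(1 − 0.148148) = −ln(0.851852) = 0.1603.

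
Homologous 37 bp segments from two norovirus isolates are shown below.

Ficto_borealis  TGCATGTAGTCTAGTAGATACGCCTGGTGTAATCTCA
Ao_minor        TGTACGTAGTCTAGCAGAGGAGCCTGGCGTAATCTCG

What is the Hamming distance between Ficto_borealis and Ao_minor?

Mismatches occur at site 3 (C↔T), site 5 (T↔C), site 15 (T↔C), site 19 (T↔G), site 20 (A↔G), site 21 (C↔A), site 28 (T↔C), site 37 (A↔G).
That gives 8 mismatches out of 37 aligned sites, so the Hamming distance is 8.

8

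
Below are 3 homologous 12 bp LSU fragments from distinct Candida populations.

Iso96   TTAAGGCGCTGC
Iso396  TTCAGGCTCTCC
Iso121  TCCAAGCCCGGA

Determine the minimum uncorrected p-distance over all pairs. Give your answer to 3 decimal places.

0.250

Pairwise Hamming distances:
  Iso96 vs Iso396: 3
  Iso96 vs Iso121: 6
  Iso396 vs Iso121: 6
The smallest is 3 mismatches, between Iso96 and Iso396; p = 3/12 = 0.250.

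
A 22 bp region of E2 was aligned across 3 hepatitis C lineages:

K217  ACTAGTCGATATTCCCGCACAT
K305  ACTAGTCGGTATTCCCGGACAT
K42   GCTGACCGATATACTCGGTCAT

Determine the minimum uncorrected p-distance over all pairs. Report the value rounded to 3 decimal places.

Pairwise Hamming distances:
  K217 vs K305: 2
  K217 vs K42: 8
  K305 vs K42: 8
The smallest is 2 mismatches, between K217 and K305; p = 2/22 = 0.091.

0.091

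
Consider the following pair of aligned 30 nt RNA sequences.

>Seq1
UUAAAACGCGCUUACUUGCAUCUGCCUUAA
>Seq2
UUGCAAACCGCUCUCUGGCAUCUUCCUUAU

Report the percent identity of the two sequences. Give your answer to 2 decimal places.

Mismatches occur at site 3 (A/G), site 4 (A/C), site 7 (C/A), site 8 (G/C), site 13 (U/C), site 14 (A/U), site 17 (U/G), site 24 (G/U), site 30 (A/U).
21 of the 30 sites match, so the percent identity is 21/30 × 100 = 70.00%.

70.00%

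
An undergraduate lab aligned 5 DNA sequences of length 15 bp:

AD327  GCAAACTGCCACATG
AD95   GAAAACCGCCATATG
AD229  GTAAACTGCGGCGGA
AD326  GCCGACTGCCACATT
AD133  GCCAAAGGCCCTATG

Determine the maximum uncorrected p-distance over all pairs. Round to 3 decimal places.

Pairwise Hamming distances:
  AD327 vs AD95: 3
  AD327 vs AD229: 6
  AD327 vs AD326: 3
  AD327 vs AD133: 5
  AD95 vs AD229: 8
  AD95 vs AD326: 6
  AD95 vs AD133: 5
  AD229 vs AD326: 8
  AD229 vs AD133: 10
  AD326 vs AD133: 6
The largest is 10 mismatches, between AD229 and AD133; p = 10/15 = 0.667.

0.667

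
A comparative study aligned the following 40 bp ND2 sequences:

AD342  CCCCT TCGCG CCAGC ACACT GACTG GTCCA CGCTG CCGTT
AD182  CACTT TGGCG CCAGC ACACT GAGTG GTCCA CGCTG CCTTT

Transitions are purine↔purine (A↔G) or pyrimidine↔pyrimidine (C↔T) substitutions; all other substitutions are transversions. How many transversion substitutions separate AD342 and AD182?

Mismatches occur at site 2 (C↔A, transversion), site 4 (C↔T, transition), site 7 (C↔G, transversion), site 23 (C↔G, transversion), site 38 (G↔T, transversion).
Of the 5 differences, 1 transition and 4 transversions, so the answer is 4.

4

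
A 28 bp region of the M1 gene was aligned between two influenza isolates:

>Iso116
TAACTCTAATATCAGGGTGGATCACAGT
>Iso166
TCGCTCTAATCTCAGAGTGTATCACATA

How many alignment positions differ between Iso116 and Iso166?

7

Mismatches occur at site 2 (A→C), site 3 (A→G), site 11 (A→C), site 16 (G→A), site 20 (G→T), site 27 (G→T), site 28 (T→A).
That gives 7 mismatches out of 28 aligned sites, so the Hamming distance is 7.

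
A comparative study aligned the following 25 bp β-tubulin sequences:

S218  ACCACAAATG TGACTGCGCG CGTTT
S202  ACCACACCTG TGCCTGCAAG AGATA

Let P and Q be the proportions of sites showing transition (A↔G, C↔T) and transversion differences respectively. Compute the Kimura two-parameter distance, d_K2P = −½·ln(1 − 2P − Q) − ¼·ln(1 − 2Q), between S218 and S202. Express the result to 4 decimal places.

0.4284

The sequences differ at positions 7 (A/C, transversion), 8 (A/C, transversion), 13 (A/C, transversion), 18 (G/A, transition), 19 (C/A, transversion), 21 (C/A, transversion), 23 (T/A, transversion), 25 (T/A, transversion).
Of the 8 differences, 1 transition and 7 transversions over 25 sites: P = 1/25 = 0.040000, Q = 7/25 = 0.280000.
d = −0.5·ln(0.640000) − 0.25·ln(0.440000) = −0.5·(-0.446287) − 0.25·(-0.820981) = 0.4284.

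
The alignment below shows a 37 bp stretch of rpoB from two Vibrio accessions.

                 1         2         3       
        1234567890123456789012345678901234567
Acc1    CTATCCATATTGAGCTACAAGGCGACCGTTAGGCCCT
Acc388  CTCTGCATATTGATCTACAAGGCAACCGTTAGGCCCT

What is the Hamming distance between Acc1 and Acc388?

Differing sites — 3:A/C; 5:C/G; 14:G/T; 24:G/A.
That gives 4 mismatches out of 37 aligned sites, so the Hamming distance is 4.

4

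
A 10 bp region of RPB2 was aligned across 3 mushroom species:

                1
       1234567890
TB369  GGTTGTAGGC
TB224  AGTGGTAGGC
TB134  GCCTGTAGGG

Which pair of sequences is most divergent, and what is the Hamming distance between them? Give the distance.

Pairwise Hamming distances:
  TB369 vs TB224: 2
  TB369 vs TB134: 3
  TB224 vs TB134: 5
The largest is 5, between TB224 and TB134.

5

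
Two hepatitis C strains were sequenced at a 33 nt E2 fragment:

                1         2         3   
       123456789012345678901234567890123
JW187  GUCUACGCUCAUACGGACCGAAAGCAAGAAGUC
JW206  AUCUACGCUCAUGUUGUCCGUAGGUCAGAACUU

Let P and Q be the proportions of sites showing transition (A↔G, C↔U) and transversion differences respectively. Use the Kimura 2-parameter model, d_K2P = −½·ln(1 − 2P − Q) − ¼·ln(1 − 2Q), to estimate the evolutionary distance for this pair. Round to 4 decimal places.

Mismatches occur at site 1 (G↔A, transition), site 13 (A↔G, transition), site 14 (C↔U, transition), site 15 (G↔U, transversion), site 17 (A↔U, transversion), site 21 (A↔U, transversion), site 23 (A↔G, transition), site 25 (C↔U, transition), site 26 (A↔C, transversion), site 31 (G↔C, transversion), site 33 (C↔U, transition).
Of the 11 differences, 6 transitions and 5 transversions over 33 sites: P = 6/33 = 0.181818, Q = 5/33 = 0.151515.
d = −0.5·ln(0.484849) − 0.25·ln(0.696970) = −0.5·(-0.723918) − 0.25·(-0.361013) = 0.4522.

0.4522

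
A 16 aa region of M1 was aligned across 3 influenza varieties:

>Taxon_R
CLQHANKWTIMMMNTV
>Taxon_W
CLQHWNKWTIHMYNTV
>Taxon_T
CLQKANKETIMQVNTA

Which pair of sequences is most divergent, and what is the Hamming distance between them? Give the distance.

Pairwise Hamming distances:
  Taxon_R vs Taxon_W: 3
  Taxon_R vs Taxon_T: 5
  Taxon_W vs Taxon_T: 7
The largest is 7, between Taxon_W and Taxon_T.

7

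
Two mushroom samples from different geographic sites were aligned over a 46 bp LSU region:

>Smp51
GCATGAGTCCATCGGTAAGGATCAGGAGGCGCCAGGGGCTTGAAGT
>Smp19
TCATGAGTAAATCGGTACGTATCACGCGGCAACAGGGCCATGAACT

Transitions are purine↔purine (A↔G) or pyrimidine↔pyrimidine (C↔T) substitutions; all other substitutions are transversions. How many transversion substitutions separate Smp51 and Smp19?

Differing sites — 1:G/T (Tv); 9:C/A (Tv); 10:C/A (Tv); 18:A/C (Tv); 20:G/T (Tv); 25:G/C (Tv); 27:A/C (Tv); 31:G/A (Ti); 32:C/A (Tv); 38:G/C (Tv); 40:T/A (Tv); 45:G/C (Tv).
Of the 12 differences, 1 transition and 11 transversions, so the answer is 11.

11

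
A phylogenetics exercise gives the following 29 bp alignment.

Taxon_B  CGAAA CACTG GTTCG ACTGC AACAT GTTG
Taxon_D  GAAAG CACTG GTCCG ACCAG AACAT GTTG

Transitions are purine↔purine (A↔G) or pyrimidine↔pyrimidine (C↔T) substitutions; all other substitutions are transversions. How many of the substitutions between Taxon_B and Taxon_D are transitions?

The sequences differ at positions 1 (C/G, transversion), 2 (G/A, transition), 5 (A/G, transition), 13 (T/C, transition), 18 (T/C, transition), 19 (G/A, transition), 20 (C/G, transversion).
Of the 7 differences, 5 transitions and 2 transversions, so the answer is 5.

5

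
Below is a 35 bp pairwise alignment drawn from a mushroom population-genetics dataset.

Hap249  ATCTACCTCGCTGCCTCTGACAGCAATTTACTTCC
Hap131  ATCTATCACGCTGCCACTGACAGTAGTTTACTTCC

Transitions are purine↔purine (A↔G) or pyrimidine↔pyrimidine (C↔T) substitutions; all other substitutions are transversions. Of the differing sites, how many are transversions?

Mismatches occur at site 6 (C↔T, transition), site 8 (T↔A, transversion), site 16 (T↔A, transversion), site 24 (C↔T, transition), site 26 (A↔G, transition).
Of the 5 differences, 3 transitions and 2 transversions, so the answer is 2.

2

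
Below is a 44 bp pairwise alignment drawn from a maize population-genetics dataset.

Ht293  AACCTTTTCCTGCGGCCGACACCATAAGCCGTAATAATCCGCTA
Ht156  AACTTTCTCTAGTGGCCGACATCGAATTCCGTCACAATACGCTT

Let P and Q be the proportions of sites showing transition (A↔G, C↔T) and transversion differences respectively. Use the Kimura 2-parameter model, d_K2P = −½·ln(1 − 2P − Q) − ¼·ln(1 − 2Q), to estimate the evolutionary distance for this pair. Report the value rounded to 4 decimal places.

Differing sites — 4:C/T (Ti); 7:T/C (Ti); 10:C/T (Ti); 11:T/A (Tv); 13:C/T (Ti); 22:C/T (Ti); 24:A/G (Ti); 25:T/A (Tv); 27:A/T (Tv); 28:G/T (Tv); 33:A/C (Tv); 35:T/C (Ti); 39:C/A (Tv); 44:A/T (Tv).
Of the 14 differences, 7 transitions and 7 transversions over 44 sites: P = 7/44 = 0.159091, Q = 7/44 = 0.159091.
d = −0.5·ln(0.522727) − 0.25·ln(0.681818) = −0.5·(-0.648696) − 0.25·(-0.382993) = 0.4201.

0.4201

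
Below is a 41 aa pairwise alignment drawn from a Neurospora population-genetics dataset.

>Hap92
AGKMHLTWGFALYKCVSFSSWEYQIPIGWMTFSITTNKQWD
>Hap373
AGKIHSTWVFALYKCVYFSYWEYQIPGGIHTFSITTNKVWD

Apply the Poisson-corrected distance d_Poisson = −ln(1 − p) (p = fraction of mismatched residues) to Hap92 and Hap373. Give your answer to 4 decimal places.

Differing sites — 4:M/I; 6:L/S; 9:G/V; 17:S/Y; 20:S/Y; 27:I/G; 29:W/I; 30:M/H; 39:Q/V.
p = 9/41 = 0.219512.
d = −ln(1 − 0.219512) = −ln(0.780488) = 0.2478.

0.2478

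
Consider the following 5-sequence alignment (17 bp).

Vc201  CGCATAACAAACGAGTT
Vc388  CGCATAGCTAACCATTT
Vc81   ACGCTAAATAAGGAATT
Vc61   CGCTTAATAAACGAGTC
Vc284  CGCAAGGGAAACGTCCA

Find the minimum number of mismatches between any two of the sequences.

3

Pairwise Hamming distances:
  Vc201 vs Vc388: 4
  Vc201 vs Vc81: 8
  Vc201 vs Vc61: 3
  Vc201 vs Vc284: 8
  Vc388 vs Vc81: 9
  Vc388 vs Vc61: 7
  Vc388 vs Vc284: 9
  Vc81 vs Vc61: 9
  Vc81 vs Vc284: 14
  Vc61 vs Vc284: 9
The smallest is 3, between Vc201 and Vc61.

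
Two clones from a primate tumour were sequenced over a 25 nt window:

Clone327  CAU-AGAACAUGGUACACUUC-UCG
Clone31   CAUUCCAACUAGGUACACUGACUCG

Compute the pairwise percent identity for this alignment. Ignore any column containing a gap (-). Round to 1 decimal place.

73.9%

Excluding the 2 gap columns leaves 23 comparable sites.
Differing sites — 5:A/C; 6:G/C; 10:A/U; 11:U/A; 20:U/G; 21:C/A.
17 of the 23 comparable sites match, so the percent identity is 17/23 × 100 = 73.9%.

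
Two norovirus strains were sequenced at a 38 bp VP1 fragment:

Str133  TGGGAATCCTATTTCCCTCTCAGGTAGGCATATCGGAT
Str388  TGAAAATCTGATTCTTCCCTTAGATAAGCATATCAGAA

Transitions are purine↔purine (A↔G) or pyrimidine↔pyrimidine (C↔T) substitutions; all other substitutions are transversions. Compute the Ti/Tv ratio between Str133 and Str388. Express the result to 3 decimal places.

Differing sites — 3:G/A (Ti); 4:G/A (Ti); 9:C/T (Ti); 10:T/G (Tv); 14:T/C (Ti); 15:C/T (Ti); 16:C/T (Ti); 18:T/C (Ti); 21:C/T (Ti); 24:G/A (Ti); 27:G/A (Ti); 35:G/A (Ti); 38:T/A (Tv).
Of the 13 differences, 11 transitions and 2 transversions, so Ti/Tv = 11/2 = 5.500.

5.500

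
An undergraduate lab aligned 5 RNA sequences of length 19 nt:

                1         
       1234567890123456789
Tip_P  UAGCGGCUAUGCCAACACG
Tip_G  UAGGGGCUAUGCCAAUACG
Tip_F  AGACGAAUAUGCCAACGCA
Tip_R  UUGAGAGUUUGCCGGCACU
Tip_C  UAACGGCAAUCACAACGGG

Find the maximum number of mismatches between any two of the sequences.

14

Pairwise Hamming distances:
  Tip_P vs Tip_G: 2
  Tip_P vs Tip_F: 7
  Tip_P vs Tip_R: 8
  Tip_P vs Tip_C: 6
  Tip_G vs Tip_F: 9
  Tip_G vs Tip_R: 9
  Tip_G vs Tip_C: 8
  Tip_F vs Tip_R: 10
  Tip_F vs Tip_C: 9
  Tip_R vs Tip_C: 14
The largest is 14, between Tip_R and Tip_C.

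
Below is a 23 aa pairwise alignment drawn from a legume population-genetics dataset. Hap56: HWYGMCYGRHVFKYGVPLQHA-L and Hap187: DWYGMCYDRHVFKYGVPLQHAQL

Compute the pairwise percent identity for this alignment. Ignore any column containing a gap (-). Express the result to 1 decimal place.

Excluding the 1 gap column leaves 22 comparable sites.
The sequences differ at positions 1 (H/D), 8 (G/D).
20 of the 22 comparable sites match, so the percent identity is 20/22 × 100 = 90.9%.

90.9%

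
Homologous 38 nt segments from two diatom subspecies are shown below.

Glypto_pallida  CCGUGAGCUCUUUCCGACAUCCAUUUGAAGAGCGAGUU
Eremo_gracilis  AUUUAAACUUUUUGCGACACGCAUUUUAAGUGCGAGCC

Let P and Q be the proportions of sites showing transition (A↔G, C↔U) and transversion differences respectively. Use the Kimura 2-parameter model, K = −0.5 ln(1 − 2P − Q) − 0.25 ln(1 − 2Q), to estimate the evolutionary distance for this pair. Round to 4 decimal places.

0.4685

The sequences differ at positions 1 (C/A, transversion), 2 (C/U, transition), 3 (G/U, transversion), 5 (G/A, transition), 7 (G/A, transition), 10 (C/U, transition), 14 (C/G, transversion), 20 (U/C, transition), 21 (C/G, transversion), 27 (G/U, transversion), 31 (A/U, transversion), 37 (U/C, transition), 38 (U/C, transition).
Of the 13 differences, 7 transitions and 6 transversions over 38 sites: P = 7/38 = 0.184211, Q = 6/38 = 0.157895.
d = −0.5·ln(0.473683) − 0.25·ln(0.684210) = −0.5·(-0.747217) − 0.25·(-0.379490) = 0.4685.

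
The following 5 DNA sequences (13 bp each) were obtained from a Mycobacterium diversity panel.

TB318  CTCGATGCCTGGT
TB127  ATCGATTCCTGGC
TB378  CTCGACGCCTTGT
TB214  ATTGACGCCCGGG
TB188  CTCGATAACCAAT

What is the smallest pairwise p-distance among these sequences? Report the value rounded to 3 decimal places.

Pairwise Hamming distances:
  TB318 vs TB127: 3
  TB318 vs TB378: 2
  TB318 vs TB214: 5
  TB318 vs TB188: 5
  TB127 vs TB378: 5
  TB127 vs TB214: 5
  TB127 vs TB188: 7
  TB378 vs TB214: 5
  TB378 vs TB188: 6
  TB214 vs TB188: 8
The smallest is 2 mismatches, between TB318 and TB378; p = 2/13 = 0.154.

0.154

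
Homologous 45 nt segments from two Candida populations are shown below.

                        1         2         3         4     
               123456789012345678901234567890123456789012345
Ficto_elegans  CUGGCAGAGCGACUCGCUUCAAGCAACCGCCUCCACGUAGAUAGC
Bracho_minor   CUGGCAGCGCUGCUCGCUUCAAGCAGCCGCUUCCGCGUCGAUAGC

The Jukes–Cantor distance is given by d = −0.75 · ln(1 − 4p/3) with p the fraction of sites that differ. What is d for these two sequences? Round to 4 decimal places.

Differing sites — 8:A/C; 11:G/U; 12:A/G; 26:A/G; 31:C/U; 35:A/G; 39:A/C.
p = 7/45 = 0.155556.
d = −0.75 · ln(1 − (4/3)·0.155556) = −0.75 · ln(0.792592) = −0.75 · (-0.232447) = 0.1743.

0.1743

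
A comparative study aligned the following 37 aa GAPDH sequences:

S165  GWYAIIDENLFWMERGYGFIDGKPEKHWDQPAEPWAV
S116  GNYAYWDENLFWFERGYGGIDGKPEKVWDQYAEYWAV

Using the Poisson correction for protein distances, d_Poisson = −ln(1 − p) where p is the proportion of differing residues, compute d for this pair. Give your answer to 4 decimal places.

0.2436

Differing sites — 2:W/N; 5:I/Y; 6:I/W; 13:M/F; 19:F/G; 27:H/V; 31:P/Y; 34:P/Y.
p = 8/37 = 0.216216.
d = −ln(1 − 0.216216) = −ln(0.783784) = 0.2436.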